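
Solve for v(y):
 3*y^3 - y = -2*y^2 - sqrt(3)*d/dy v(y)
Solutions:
 v(y) = C1 - sqrt(3)*y^4/4 - 2*sqrt(3)*y^3/9 + sqrt(3)*y^2/6


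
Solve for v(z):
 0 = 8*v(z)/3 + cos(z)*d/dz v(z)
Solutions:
 v(z) = C1*(sin(z) - 1)^(4/3)/(sin(z) + 1)^(4/3)


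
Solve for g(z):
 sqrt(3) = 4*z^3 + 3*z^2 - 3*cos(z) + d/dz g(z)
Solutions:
 g(z) = C1 - z^4 - z^3 + sqrt(3)*z + 3*sin(z)


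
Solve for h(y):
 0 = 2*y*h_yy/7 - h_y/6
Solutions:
 h(y) = C1 + C2*y^(19/12)


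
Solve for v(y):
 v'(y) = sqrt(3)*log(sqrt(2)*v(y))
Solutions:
 -2*sqrt(3)*Integral(1/(2*log(_y) + log(2)), (_y, v(y)))/3 = C1 - y


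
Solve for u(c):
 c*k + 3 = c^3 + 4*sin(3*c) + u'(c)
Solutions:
 u(c) = C1 - c^4/4 + c^2*k/2 + 3*c + 4*cos(3*c)/3


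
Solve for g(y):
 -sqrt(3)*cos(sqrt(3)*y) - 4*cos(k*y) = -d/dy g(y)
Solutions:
 g(y) = C1 + sin(sqrt(3)*y) + 4*sin(k*y)/k


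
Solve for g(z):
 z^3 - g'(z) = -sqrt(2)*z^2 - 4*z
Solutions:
 g(z) = C1 + z^4/4 + sqrt(2)*z^3/3 + 2*z^2


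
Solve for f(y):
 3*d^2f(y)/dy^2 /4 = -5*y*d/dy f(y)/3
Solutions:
 f(y) = C1 + C2*erf(sqrt(10)*y/3)


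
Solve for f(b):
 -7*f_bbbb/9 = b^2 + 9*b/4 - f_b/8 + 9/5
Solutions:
 f(b) = C1 + C4*exp(21^(2/3)*b/14) + 8*b^3/3 + 9*b^2 + 72*b/5 + (C2*sin(3*3^(1/6)*7^(2/3)*b/28) + C3*cos(3*3^(1/6)*7^(2/3)*b/28))*exp(-21^(2/3)*b/28)


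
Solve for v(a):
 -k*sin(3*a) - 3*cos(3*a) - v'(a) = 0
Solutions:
 v(a) = C1 + k*cos(3*a)/3 - sin(3*a)


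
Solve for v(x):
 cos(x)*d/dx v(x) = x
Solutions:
 v(x) = C1 + Integral(x/cos(x), x)


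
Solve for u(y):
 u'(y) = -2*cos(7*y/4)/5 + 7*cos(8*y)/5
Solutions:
 u(y) = C1 - 8*sin(7*y/4)/35 + 7*sin(8*y)/40


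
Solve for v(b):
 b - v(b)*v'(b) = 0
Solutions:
 v(b) = -sqrt(C1 + b^2)
 v(b) = sqrt(C1 + b^2)


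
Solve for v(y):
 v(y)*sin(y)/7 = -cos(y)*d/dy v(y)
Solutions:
 v(y) = C1*cos(y)^(1/7)


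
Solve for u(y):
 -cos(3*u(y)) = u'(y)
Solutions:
 u(y) = -asin((C1 + exp(6*y))/(C1 - exp(6*y)))/3 + pi/3
 u(y) = asin((C1 + exp(6*y))/(C1 - exp(6*y)))/3


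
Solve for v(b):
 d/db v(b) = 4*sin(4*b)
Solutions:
 v(b) = C1 - cos(4*b)


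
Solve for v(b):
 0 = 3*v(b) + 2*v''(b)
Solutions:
 v(b) = C1*sin(sqrt(6)*b/2) + C2*cos(sqrt(6)*b/2)


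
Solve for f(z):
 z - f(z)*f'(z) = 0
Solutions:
 f(z) = -sqrt(C1 + z^2)
 f(z) = sqrt(C1 + z^2)


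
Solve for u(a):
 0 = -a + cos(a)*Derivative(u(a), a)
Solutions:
 u(a) = C1 + Integral(a/cos(a), a)


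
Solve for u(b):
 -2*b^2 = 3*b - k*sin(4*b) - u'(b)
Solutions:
 u(b) = C1 + 2*b^3/3 + 3*b^2/2 + k*cos(4*b)/4


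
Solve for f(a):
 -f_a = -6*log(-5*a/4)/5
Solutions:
 f(a) = C1 + 6*a*log(-a)/5 + 6*a*(-2*log(2) - 1 + log(5))/5


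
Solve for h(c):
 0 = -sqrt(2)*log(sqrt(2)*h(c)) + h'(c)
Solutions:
 -sqrt(2)*Integral(1/(2*log(_y) + log(2)), (_y, h(c))) = C1 - c


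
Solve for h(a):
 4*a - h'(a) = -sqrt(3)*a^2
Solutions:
 h(a) = C1 + sqrt(3)*a^3/3 + 2*a^2


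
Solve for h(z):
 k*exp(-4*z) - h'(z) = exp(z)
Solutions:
 h(z) = C1 - k*exp(-4*z)/4 - exp(z)


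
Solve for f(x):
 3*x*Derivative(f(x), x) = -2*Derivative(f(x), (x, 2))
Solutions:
 f(x) = C1 + C2*erf(sqrt(3)*x/2)


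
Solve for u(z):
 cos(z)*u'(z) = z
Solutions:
 u(z) = C1 + Integral(z/cos(z), z)


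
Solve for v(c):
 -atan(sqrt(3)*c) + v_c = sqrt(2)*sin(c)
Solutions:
 v(c) = C1 + c*atan(sqrt(3)*c) - sqrt(3)*log(3*c^2 + 1)/6 - sqrt(2)*cos(c)


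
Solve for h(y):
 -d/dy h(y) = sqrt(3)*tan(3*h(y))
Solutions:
 h(y) = -asin(C1*exp(-3*sqrt(3)*y))/3 + pi/3
 h(y) = asin(C1*exp(-3*sqrt(3)*y))/3


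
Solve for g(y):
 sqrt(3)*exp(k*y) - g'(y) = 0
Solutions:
 g(y) = C1 + sqrt(3)*exp(k*y)/k


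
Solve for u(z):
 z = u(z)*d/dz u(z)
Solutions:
 u(z) = -sqrt(C1 + z^2)
 u(z) = sqrt(C1 + z^2)


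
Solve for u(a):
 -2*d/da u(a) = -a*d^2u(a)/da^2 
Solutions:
 u(a) = C1 + C2*a^3


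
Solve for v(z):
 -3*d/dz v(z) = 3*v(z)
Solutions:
 v(z) = C1*exp(-z)


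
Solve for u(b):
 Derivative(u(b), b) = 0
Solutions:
 u(b) = C1


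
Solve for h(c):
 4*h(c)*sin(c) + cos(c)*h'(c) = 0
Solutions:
 h(c) = C1*cos(c)^4


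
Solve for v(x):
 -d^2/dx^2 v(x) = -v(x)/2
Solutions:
 v(x) = C1*exp(-sqrt(2)*x/2) + C2*exp(sqrt(2)*x/2)


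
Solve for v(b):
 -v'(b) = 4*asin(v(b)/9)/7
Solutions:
 Integral(1/asin(_y/9), (_y, v(b))) = C1 - 4*b/7


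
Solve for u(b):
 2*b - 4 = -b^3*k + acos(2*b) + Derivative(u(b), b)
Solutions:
 u(b) = C1 + b^4*k/4 + b^2 - b*acos(2*b) - 4*b + sqrt(1 - 4*b^2)/2


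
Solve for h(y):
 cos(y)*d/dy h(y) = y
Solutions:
 h(y) = C1 + Integral(y/cos(y), y)


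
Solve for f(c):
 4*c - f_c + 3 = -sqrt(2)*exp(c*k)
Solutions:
 f(c) = C1 + 2*c^2 + 3*c + sqrt(2)*exp(c*k)/k


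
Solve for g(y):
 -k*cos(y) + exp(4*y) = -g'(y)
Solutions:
 g(y) = C1 + k*sin(y) - exp(4*y)/4


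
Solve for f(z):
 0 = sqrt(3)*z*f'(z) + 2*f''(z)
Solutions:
 f(z) = C1 + C2*erf(3^(1/4)*z/2)


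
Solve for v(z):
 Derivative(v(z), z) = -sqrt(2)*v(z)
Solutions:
 v(z) = C1*exp(-sqrt(2)*z)


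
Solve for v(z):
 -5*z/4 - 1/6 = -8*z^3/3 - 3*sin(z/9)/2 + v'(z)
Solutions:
 v(z) = C1 + 2*z^4/3 - 5*z^2/8 - z/6 - 27*cos(z/9)/2


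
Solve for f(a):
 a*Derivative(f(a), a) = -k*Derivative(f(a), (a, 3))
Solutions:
 f(a) = C1 + Integral(C2*airyai(a*(-1/k)^(1/3)) + C3*airybi(a*(-1/k)^(1/3)), a)


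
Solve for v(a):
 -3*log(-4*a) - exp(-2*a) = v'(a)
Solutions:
 v(a) = C1 - 3*a*log(-a) + 3*a*(1 - 2*log(2)) + exp(-2*a)/2


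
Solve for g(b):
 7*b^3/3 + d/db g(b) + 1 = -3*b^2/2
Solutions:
 g(b) = C1 - 7*b^4/12 - b^3/2 - b


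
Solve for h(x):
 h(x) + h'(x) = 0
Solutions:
 h(x) = C1*exp(-x)


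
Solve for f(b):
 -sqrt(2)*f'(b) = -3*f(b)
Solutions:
 f(b) = C1*exp(3*sqrt(2)*b/2)


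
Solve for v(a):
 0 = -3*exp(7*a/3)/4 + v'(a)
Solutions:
 v(a) = C1 + 9*exp(7*a/3)/28


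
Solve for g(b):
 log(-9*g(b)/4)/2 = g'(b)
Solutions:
 -2*Integral(1/(log(-_y) - 2*log(2) + 2*log(3)), (_y, g(b))) = C1 - b


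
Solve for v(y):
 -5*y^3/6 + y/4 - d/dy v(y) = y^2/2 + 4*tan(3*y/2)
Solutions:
 v(y) = C1 - 5*y^4/24 - y^3/6 + y^2/8 + 8*log(cos(3*y/2))/3


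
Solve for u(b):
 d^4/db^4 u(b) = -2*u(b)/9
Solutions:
 u(b) = (C1*sin(2^(3/4)*sqrt(3)*b/6) + C2*cos(2^(3/4)*sqrt(3)*b/6))*exp(-2^(3/4)*sqrt(3)*b/6) + (C3*sin(2^(3/4)*sqrt(3)*b/6) + C4*cos(2^(3/4)*sqrt(3)*b/6))*exp(2^(3/4)*sqrt(3)*b/6)


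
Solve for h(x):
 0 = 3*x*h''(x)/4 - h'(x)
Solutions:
 h(x) = C1 + C2*x^(7/3)


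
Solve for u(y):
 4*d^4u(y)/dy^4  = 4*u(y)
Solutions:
 u(y) = C1*exp(-y) + C2*exp(y) + C3*sin(y) + C4*cos(y)


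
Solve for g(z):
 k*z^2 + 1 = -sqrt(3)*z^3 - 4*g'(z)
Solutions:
 g(z) = C1 - k*z^3/12 - sqrt(3)*z^4/16 - z/4


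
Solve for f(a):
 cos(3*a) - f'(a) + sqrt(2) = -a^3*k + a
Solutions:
 f(a) = C1 + a^4*k/4 - a^2/2 + sqrt(2)*a + sin(3*a)/3


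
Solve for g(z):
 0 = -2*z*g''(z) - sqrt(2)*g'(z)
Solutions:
 g(z) = C1 + C2*z^(1 - sqrt(2)/2)


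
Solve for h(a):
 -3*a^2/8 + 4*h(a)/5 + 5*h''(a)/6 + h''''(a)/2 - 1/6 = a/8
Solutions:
 h(a) = 15*a^2/32 + 5*a/32 + (C1*sin(10^(3/4)*a*cos(atan(sqrt(815)/25)/2)/5) + C2*cos(10^(3/4)*a*cos(atan(sqrt(815)/25)/2)/5))*exp(-10^(3/4)*a*sin(atan(sqrt(815)/25)/2)/5) + (C3*sin(10^(3/4)*a*cos(atan(sqrt(815)/25)/2)/5) + C4*cos(10^(3/4)*a*cos(atan(sqrt(815)/25)/2)/5))*exp(10^(3/4)*a*sin(atan(sqrt(815)/25)/2)/5) - 295/384


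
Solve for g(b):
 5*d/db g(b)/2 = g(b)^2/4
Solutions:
 g(b) = -10/(C1 + b)


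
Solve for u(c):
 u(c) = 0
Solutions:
 u(c) = 0


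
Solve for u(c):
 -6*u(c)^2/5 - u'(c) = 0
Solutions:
 u(c) = 5/(C1 + 6*c)


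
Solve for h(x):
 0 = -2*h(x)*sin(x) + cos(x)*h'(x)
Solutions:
 h(x) = C1/cos(x)^2


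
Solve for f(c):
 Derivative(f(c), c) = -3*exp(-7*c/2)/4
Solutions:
 f(c) = C1 + 3*exp(-7*c/2)/14


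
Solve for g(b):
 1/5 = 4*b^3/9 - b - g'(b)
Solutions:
 g(b) = C1 + b^4/9 - b^2/2 - b/5


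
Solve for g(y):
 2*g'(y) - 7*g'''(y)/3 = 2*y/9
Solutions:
 g(y) = C1 + C2*exp(-sqrt(42)*y/7) + C3*exp(sqrt(42)*y/7) + y^2/18


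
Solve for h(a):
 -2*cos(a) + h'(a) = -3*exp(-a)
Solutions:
 h(a) = C1 + 2*sin(a) + 3*exp(-a)


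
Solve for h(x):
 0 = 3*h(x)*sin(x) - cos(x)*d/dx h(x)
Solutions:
 h(x) = C1/cos(x)^3


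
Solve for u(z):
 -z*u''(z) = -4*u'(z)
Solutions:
 u(z) = C1 + C2*z^5


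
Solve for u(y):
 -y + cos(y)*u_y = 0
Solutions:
 u(y) = C1 + Integral(y/cos(y), y)


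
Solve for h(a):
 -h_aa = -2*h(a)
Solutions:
 h(a) = C1*exp(-sqrt(2)*a) + C2*exp(sqrt(2)*a)


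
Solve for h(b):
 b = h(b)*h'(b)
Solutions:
 h(b) = -sqrt(C1 + b^2)
 h(b) = sqrt(C1 + b^2)


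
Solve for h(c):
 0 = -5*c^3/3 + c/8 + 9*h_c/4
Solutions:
 h(c) = C1 + 5*c^4/27 - c^2/36


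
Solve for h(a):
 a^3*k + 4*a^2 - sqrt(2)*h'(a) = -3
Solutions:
 h(a) = C1 + sqrt(2)*a^4*k/8 + 2*sqrt(2)*a^3/3 + 3*sqrt(2)*a/2


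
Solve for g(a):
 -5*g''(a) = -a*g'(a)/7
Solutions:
 g(a) = C1 + C2*erfi(sqrt(70)*a/70)


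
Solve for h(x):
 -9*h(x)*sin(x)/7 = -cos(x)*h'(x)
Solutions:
 h(x) = C1/cos(x)^(9/7)


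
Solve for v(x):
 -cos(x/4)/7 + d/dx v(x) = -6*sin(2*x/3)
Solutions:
 v(x) = C1 + 4*sin(x/4)/7 + 9*cos(2*x/3)


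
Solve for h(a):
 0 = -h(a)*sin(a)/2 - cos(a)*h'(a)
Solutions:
 h(a) = C1*sqrt(cos(a))


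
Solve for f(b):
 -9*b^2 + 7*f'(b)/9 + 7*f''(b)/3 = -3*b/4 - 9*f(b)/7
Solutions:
 f(b) = 7*b^2 - 2933*b/324 + (C1*sin(sqrt(923)*b/42) + C2*cos(sqrt(923)*b/42))*exp(-b/6) - 523075/26244


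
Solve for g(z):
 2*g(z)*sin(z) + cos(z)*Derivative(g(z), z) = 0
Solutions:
 g(z) = C1*cos(z)^2


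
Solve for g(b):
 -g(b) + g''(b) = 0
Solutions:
 g(b) = C1*exp(-b) + C2*exp(b)


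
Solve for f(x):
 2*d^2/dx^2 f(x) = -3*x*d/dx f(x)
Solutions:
 f(x) = C1 + C2*erf(sqrt(3)*x/2)


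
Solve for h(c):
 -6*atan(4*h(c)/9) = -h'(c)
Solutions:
 Integral(1/atan(4*_y/9), (_y, h(c))) = C1 + 6*c


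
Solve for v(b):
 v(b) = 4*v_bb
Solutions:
 v(b) = C1*exp(-b/2) + C2*exp(b/2)


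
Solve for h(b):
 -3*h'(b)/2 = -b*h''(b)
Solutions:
 h(b) = C1 + C2*b^(5/2)


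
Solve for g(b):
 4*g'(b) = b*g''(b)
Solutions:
 g(b) = C1 + C2*b^5


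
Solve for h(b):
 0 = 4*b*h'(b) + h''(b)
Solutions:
 h(b) = C1 + C2*erf(sqrt(2)*b)


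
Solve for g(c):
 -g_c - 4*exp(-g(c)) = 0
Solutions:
 g(c) = log(C1 - 4*c)


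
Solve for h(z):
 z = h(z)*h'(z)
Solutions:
 h(z) = -sqrt(C1 + z^2)
 h(z) = sqrt(C1 + z^2)


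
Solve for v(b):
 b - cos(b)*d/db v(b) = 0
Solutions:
 v(b) = C1 + Integral(b/cos(b), b)


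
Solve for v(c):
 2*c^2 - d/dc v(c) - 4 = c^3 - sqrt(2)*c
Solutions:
 v(c) = C1 - c^4/4 + 2*c^3/3 + sqrt(2)*c^2/2 - 4*c


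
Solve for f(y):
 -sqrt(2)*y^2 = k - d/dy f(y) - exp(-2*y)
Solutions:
 f(y) = C1 + k*y + sqrt(2)*y^3/3 + exp(-2*y)/2


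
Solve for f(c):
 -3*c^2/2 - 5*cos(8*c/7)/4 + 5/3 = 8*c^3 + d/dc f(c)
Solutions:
 f(c) = C1 - 2*c^4 - c^3/2 + 5*c/3 - 35*sin(8*c/7)/32


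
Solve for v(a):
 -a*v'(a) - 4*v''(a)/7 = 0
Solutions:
 v(a) = C1 + C2*erf(sqrt(14)*a/4)


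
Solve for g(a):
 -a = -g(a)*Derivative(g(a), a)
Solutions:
 g(a) = -sqrt(C1 + a^2)
 g(a) = sqrt(C1 + a^2)


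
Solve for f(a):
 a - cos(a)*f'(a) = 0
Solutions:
 f(a) = C1 + Integral(a/cos(a), a)


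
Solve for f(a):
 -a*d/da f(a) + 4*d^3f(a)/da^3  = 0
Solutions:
 f(a) = C1 + Integral(C2*airyai(2^(1/3)*a/2) + C3*airybi(2^(1/3)*a/2), a)


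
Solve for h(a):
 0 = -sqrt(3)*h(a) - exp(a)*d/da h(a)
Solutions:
 h(a) = C1*exp(sqrt(3)*exp(-a))


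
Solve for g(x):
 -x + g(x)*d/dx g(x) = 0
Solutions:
 g(x) = -sqrt(C1 + x^2)
 g(x) = sqrt(C1 + x^2)


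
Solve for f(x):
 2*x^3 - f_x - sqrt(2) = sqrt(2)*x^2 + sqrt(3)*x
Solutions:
 f(x) = C1 + x^4/2 - sqrt(2)*x^3/3 - sqrt(3)*x^2/2 - sqrt(2)*x


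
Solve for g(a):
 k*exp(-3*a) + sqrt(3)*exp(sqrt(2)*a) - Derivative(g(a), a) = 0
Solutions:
 g(a) = C1 - k*exp(-3*a)/3 + sqrt(6)*exp(sqrt(2)*a)/2


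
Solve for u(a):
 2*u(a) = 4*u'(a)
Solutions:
 u(a) = C1*exp(a/2)


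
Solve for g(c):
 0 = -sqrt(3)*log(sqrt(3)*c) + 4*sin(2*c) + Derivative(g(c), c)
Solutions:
 g(c) = C1 + sqrt(3)*c*(log(c) - 1) + sqrt(3)*c*log(3)/2 + 2*cos(2*c)


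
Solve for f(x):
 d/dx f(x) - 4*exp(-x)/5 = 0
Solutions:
 f(x) = C1 - 4*exp(-x)/5


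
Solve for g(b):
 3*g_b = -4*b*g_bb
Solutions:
 g(b) = C1 + C2*b^(1/4)


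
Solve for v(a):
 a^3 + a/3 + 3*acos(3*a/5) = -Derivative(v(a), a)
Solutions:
 v(a) = C1 - a^4/4 - a^2/6 - 3*a*acos(3*a/5) + sqrt(25 - 9*a^2)


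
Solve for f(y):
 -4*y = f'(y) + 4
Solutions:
 f(y) = C1 - 2*y^2 - 4*y


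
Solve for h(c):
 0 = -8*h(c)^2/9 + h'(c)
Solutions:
 h(c) = -9/(C1 + 8*c)


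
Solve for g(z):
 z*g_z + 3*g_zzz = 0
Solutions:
 g(z) = C1 + Integral(C2*airyai(-3^(2/3)*z/3) + C3*airybi(-3^(2/3)*z/3), z)


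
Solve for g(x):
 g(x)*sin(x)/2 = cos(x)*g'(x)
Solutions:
 g(x) = C1/sqrt(cos(x))


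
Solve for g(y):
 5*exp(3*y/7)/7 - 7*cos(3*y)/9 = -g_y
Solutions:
 g(y) = C1 - 5*exp(3*y/7)/3 + 7*sin(3*y)/27


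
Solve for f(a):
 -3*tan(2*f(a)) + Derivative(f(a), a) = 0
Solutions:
 f(a) = -asin(C1*exp(6*a))/2 + pi/2
 f(a) = asin(C1*exp(6*a))/2


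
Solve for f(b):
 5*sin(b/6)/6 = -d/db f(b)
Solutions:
 f(b) = C1 + 5*cos(b/6)


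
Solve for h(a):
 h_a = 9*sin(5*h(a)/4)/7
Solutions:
 -9*a/7 + 2*log(cos(5*h(a)/4) - 1)/5 - 2*log(cos(5*h(a)/4) + 1)/5 = C1


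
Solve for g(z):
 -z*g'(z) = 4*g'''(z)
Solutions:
 g(z) = C1 + Integral(C2*airyai(-2^(1/3)*z/2) + C3*airybi(-2^(1/3)*z/2), z)


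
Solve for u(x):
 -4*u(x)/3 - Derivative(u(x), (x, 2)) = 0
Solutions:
 u(x) = C1*sin(2*sqrt(3)*x/3) + C2*cos(2*sqrt(3)*x/3)


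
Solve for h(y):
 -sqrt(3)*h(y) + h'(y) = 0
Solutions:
 h(y) = C1*exp(sqrt(3)*y)


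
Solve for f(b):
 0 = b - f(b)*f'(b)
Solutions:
 f(b) = -sqrt(C1 + b^2)
 f(b) = sqrt(C1 + b^2)


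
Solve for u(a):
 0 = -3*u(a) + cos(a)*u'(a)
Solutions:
 u(a) = C1*(sin(a) + 1)^(3/2)/(sin(a) - 1)^(3/2)


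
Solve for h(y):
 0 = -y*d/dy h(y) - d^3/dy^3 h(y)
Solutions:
 h(y) = C1 + Integral(C2*airyai(-y) + C3*airybi(-y), y)


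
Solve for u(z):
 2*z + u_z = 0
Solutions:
 u(z) = C1 - z^2


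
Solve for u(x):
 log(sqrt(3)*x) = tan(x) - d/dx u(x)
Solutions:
 u(x) = C1 - x*log(x) - x*log(3)/2 + x - log(cos(x))


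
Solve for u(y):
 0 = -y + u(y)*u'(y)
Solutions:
 u(y) = -sqrt(C1 + y^2)
 u(y) = sqrt(C1 + y^2)


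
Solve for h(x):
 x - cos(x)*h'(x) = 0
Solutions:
 h(x) = C1 + Integral(x/cos(x), x)


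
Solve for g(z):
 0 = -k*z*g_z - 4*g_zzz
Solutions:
 g(z) = C1 + Integral(C2*airyai(2^(1/3)*z*(-k)^(1/3)/2) + C3*airybi(2^(1/3)*z*(-k)^(1/3)/2), z)


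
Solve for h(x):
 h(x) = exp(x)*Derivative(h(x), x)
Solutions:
 h(x) = C1*exp(-exp(-x))


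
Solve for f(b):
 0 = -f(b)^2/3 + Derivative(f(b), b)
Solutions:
 f(b) = -3/(C1 + b)


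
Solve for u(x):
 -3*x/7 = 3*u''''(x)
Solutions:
 u(x) = C1 + C2*x + C3*x^2 + C4*x^3 - x^5/840


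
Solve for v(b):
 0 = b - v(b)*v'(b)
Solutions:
 v(b) = -sqrt(C1 + b^2)
 v(b) = sqrt(C1 + b^2)


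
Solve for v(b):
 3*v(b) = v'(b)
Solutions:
 v(b) = C1*exp(3*b)


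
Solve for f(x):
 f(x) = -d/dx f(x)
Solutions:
 f(x) = C1*exp(-x)


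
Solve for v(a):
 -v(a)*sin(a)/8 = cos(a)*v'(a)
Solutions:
 v(a) = C1*cos(a)^(1/8)


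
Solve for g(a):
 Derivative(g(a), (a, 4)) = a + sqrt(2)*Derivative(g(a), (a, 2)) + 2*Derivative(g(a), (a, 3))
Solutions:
 g(a) = C1 + C2*a + C3*exp(a*(1 - sqrt(1 + sqrt(2)))) + C4*exp(a*(1 + sqrt(1 + sqrt(2)))) - sqrt(2)*a^3/12 + a^2/2


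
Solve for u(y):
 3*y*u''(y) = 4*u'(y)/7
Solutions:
 u(y) = C1 + C2*y^(25/21)


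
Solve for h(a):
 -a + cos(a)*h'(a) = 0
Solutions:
 h(a) = C1 + Integral(a/cos(a), a)


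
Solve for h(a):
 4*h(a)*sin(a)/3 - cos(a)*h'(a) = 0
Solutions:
 h(a) = C1/cos(a)^(4/3)


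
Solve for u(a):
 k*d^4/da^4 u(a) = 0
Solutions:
 u(a) = C1 + C2*a + C3*a^2 + C4*a^3


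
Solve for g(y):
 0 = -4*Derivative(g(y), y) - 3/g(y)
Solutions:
 g(y) = -sqrt(C1 - 6*y)/2
 g(y) = sqrt(C1 - 6*y)/2


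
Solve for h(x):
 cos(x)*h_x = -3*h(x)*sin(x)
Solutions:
 h(x) = C1*cos(x)^3


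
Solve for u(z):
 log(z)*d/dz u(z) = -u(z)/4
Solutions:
 u(z) = C1*exp(-li(z)/4)


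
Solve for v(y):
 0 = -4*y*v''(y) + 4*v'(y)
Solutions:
 v(y) = C1 + C2*y^2


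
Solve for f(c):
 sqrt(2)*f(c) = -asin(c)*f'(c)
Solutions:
 f(c) = C1*exp(-sqrt(2)*Integral(1/asin(c), c))


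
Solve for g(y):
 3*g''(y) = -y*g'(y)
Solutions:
 g(y) = C1 + C2*erf(sqrt(6)*y/6)


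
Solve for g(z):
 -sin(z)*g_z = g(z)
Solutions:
 g(z) = C1*sqrt(cos(z) + 1)/sqrt(cos(z) - 1)


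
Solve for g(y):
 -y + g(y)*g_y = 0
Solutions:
 g(y) = -sqrt(C1 + y^2)
 g(y) = sqrt(C1 + y^2)


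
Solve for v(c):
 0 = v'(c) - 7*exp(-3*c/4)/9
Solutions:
 v(c) = C1 - 28*exp(-3*c/4)/27


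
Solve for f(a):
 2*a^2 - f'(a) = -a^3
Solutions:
 f(a) = C1 + a^4/4 + 2*a^3/3


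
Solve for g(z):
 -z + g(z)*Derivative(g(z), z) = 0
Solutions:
 g(z) = -sqrt(C1 + z^2)
 g(z) = sqrt(C1 + z^2)


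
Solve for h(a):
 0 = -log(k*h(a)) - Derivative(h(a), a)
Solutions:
 li(k*h(a))/k = C1 - a


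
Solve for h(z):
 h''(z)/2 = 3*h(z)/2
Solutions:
 h(z) = C1*exp(-sqrt(3)*z) + C2*exp(sqrt(3)*z)


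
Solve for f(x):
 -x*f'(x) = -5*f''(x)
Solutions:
 f(x) = C1 + C2*erfi(sqrt(10)*x/10)


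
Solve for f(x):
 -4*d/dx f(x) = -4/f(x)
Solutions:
 f(x) = -sqrt(C1 + 2*x)
 f(x) = sqrt(C1 + 2*x)


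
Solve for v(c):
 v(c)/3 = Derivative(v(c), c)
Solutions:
 v(c) = C1*exp(c/3)


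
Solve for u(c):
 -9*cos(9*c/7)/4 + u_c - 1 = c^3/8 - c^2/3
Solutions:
 u(c) = C1 + c^4/32 - c^3/9 + c + 7*sin(9*c/7)/4


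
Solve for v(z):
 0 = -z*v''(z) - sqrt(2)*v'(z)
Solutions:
 v(z) = C1 + C2*z^(1 - sqrt(2))


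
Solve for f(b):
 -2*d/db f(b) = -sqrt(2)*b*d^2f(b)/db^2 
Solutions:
 f(b) = C1 + C2*b^(1 + sqrt(2))


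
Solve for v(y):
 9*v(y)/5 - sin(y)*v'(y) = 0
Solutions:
 v(y) = C1*(cos(y) - 1)^(9/10)/(cos(y) + 1)^(9/10)


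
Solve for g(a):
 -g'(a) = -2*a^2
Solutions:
 g(a) = C1 + 2*a^3/3


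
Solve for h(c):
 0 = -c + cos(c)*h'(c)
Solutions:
 h(c) = C1 + Integral(c/cos(c), c)


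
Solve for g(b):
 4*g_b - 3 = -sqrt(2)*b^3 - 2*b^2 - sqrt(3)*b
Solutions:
 g(b) = C1 - sqrt(2)*b^4/16 - b^3/6 - sqrt(3)*b^2/8 + 3*b/4


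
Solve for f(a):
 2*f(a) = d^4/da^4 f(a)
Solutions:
 f(a) = C1*exp(-2^(1/4)*a) + C2*exp(2^(1/4)*a) + C3*sin(2^(1/4)*a) + C4*cos(2^(1/4)*a)


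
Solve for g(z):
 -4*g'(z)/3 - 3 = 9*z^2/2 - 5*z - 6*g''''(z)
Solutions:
 g(z) = C1 + C4*exp(6^(1/3)*z/3) - 9*z^3/8 + 15*z^2/8 - 9*z/4 + (C2*sin(2^(1/3)*3^(5/6)*z/6) + C3*cos(2^(1/3)*3^(5/6)*z/6))*exp(-6^(1/3)*z/6)


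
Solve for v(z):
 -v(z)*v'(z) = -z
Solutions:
 v(z) = -sqrt(C1 + z^2)
 v(z) = sqrt(C1 + z^2)


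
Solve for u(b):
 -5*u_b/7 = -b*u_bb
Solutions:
 u(b) = C1 + C2*b^(12/7)


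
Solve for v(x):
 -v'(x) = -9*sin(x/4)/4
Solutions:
 v(x) = C1 - 9*cos(x/4)


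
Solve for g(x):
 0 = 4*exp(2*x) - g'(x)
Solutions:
 g(x) = C1 + 2*exp(2*x)


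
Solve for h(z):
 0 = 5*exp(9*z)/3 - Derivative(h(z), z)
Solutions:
 h(z) = C1 + 5*exp(9*z)/27


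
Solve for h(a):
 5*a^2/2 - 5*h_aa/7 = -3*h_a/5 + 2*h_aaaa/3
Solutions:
 h(a) = C1 + C2*exp(-a*(-25*980^(1/3)/(441 + sqrt(238231))^(1/3) + 350^(1/3)*(441 + sqrt(238231))^(1/3))/140)*sin(sqrt(3)*a*(25*980^(1/3)/(441 + sqrt(238231))^(1/3) + 350^(1/3)*(441 + sqrt(238231))^(1/3))/140) + C3*exp(-a*(-25*980^(1/3)/(441 + sqrt(238231))^(1/3) + 350^(1/3)*(441 + sqrt(238231))^(1/3))/140)*cos(sqrt(3)*a*(25*980^(1/3)/(441 + sqrt(238231))^(1/3) + 350^(1/3)*(441 + sqrt(238231))^(1/3))/140) + C4*exp(a*(-25*980^(1/3)/(441 + sqrt(238231))^(1/3) + 350^(1/3)*(441 + sqrt(238231))^(1/3))/70) - 25*a^3/18 - 625*a^2/126 - 15625*a/1323


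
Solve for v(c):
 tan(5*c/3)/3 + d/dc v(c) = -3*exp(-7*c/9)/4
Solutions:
 v(c) = C1 - log(tan(5*c/3)^2 + 1)/10 + 27*exp(-7*c/9)/28


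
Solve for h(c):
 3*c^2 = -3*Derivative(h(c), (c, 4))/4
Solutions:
 h(c) = C1 + C2*c + C3*c^2 + C4*c^3 - c^6/90


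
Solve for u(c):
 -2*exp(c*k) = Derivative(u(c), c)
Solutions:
 u(c) = C1 - 2*exp(c*k)/k


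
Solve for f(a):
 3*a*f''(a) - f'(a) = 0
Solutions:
 f(a) = C1 + C2*a^(4/3)


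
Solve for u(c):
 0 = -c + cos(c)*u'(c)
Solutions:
 u(c) = C1 + Integral(c/cos(c), c)


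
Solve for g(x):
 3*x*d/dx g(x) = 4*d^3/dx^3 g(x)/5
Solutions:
 g(x) = C1 + Integral(C2*airyai(30^(1/3)*x/2) + C3*airybi(30^(1/3)*x/2), x)


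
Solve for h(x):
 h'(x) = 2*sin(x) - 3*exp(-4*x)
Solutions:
 h(x) = C1 - 2*cos(x) + 3*exp(-4*x)/4


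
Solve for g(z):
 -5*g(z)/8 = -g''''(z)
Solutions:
 g(z) = C1*exp(-10^(1/4)*z/2) + C2*exp(10^(1/4)*z/2) + C3*sin(10^(1/4)*z/2) + C4*cos(10^(1/4)*z/2)


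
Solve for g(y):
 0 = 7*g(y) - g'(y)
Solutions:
 g(y) = C1*exp(7*y)


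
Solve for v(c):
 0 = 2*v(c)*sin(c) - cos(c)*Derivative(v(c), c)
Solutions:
 v(c) = C1/cos(c)^2


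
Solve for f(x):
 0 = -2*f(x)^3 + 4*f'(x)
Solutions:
 f(x) = -sqrt(-1/(C1 + x))
 f(x) = sqrt(-1/(C1 + x))


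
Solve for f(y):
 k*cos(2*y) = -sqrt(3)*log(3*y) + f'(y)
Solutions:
 f(y) = C1 + k*sin(2*y)/2 + sqrt(3)*y*(log(y) - 1) + sqrt(3)*y*log(3)


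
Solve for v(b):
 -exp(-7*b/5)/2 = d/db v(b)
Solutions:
 v(b) = C1 + 5*exp(-7*b/5)/14


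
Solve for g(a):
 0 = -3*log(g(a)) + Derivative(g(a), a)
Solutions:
 li(g(a)) = C1 + 3*a


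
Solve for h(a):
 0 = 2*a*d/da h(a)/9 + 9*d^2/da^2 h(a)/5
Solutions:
 h(a) = C1 + C2*erf(sqrt(5)*a/9)


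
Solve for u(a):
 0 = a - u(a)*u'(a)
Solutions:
 u(a) = -sqrt(C1 + a^2)
 u(a) = sqrt(C1 + a^2)


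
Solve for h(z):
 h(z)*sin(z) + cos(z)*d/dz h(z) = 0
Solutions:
 h(z) = C1*cos(z)


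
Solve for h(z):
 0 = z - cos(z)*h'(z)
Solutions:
 h(z) = C1 + Integral(z/cos(z), z)


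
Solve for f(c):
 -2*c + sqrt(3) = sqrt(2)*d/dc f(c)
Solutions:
 f(c) = C1 - sqrt(2)*c^2/2 + sqrt(6)*c/2


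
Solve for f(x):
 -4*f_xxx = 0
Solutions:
 f(x) = C1 + C2*x + C3*x^2


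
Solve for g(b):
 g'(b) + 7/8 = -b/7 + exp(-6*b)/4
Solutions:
 g(b) = C1 - b^2/14 - 7*b/8 - exp(-6*b)/24


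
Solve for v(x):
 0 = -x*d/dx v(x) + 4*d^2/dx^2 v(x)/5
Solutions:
 v(x) = C1 + C2*erfi(sqrt(10)*x/4)


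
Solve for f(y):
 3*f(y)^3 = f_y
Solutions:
 f(y) = -sqrt(2)*sqrt(-1/(C1 + 3*y))/2
 f(y) = sqrt(2)*sqrt(-1/(C1 + 3*y))/2


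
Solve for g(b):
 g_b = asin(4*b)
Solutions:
 g(b) = C1 + b*asin(4*b) + sqrt(1 - 16*b^2)/4


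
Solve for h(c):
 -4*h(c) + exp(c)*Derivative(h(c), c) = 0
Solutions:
 h(c) = C1*exp(-4*exp(-c))


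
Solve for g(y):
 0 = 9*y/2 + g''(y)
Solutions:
 g(y) = C1 + C2*y - 3*y^3/4


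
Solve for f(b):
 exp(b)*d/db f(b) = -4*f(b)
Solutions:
 f(b) = C1*exp(4*exp(-b))


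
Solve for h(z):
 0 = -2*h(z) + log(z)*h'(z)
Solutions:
 h(z) = C1*exp(2*li(z))


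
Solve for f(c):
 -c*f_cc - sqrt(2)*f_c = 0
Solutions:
 f(c) = C1 + C2*c^(1 - sqrt(2))


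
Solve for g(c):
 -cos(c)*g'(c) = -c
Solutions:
 g(c) = C1 + Integral(c/cos(c), c)


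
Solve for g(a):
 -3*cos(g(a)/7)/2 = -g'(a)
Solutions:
 -3*a/2 - 7*log(sin(g(a)/7) - 1)/2 + 7*log(sin(g(a)/7) + 1)/2 = C1


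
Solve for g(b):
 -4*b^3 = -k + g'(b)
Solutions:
 g(b) = C1 - b^4 + b*k


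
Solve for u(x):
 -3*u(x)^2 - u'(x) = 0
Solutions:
 u(x) = 1/(C1 + 3*x)


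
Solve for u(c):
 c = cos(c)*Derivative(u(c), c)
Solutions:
 u(c) = C1 + Integral(c/cos(c), c)


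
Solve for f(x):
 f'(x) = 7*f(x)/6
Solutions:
 f(x) = C1*exp(7*x/6)


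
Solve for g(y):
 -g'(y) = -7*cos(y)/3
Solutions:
 g(y) = C1 + 7*sin(y)/3


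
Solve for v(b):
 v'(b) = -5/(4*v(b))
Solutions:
 v(b) = -sqrt(C1 - 10*b)/2
 v(b) = sqrt(C1 - 10*b)/2


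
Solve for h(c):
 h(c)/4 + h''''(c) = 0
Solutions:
 h(c) = (C1*sin(c/2) + C2*cos(c/2))*exp(-c/2) + (C3*sin(c/2) + C4*cos(c/2))*exp(c/2)


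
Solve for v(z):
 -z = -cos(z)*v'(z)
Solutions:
 v(z) = C1 + Integral(z/cos(z), z)


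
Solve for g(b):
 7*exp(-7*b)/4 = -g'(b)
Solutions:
 g(b) = C1 + exp(-7*b)/4


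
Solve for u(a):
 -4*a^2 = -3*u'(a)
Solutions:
 u(a) = C1 + 4*a^3/9


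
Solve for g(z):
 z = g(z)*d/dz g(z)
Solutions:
 g(z) = -sqrt(C1 + z^2)
 g(z) = sqrt(C1 + z^2)


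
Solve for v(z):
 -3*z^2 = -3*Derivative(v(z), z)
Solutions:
 v(z) = C1 + z^3/3


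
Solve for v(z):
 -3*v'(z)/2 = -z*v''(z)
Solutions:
 v(z) = C1 + C2*z^(5/2)


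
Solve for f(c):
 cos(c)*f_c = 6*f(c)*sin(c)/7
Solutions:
 f(c) = C1/cos(c)^(6/7)


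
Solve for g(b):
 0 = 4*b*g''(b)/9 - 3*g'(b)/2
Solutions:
 g(b) = C1 + C2*b^(35/8)


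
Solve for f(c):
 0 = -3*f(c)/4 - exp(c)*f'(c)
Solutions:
 f(c) = C1*exp(3*exp(-c)/4)


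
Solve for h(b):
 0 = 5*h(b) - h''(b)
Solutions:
 h(b) = C1*exp(-sqrt(5)*b) + C2*exp(sqrt(5)*b)


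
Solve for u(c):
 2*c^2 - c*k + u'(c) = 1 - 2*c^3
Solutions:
 u(c) = C1 - c^4/2 - 2*c^3/3 + c^2*k/2 + c


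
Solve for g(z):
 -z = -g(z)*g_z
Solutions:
 g(z) = -sqrt(C1 + z^2)
 g(z) = sqrt(C1 + z^2)


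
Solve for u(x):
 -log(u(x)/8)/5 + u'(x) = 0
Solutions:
 5*Integral(1/(-log(_y) + 3*log(2)), (_y, u(x))) = C1 - x


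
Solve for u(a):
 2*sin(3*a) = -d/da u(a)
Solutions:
 u(a) = C1 + 2*cos(3*a)/3


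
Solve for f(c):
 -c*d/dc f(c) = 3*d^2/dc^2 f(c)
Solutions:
 f(c) = C1 + C2*erf(sqrt(6)*c/6)


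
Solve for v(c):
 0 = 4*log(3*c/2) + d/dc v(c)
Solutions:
 v(c) = C1 - 4*c*log(c) + c*log(16/81) + 4*c


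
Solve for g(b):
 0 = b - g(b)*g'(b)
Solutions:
 g(b) = -sqrt(C1 + b^2)
 g(b) = sqrt(C1 + b^2)


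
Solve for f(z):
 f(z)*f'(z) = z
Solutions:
 f(z) = -sqrt(C1 + z^2)
 f(z) = sqrt(C1 + z^2)


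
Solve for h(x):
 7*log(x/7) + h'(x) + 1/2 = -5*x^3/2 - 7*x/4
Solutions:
 h(x) = C1 - 5*x^4/8 - 7*x^2/8 - 7*x*log(x) + 13*x/2 + 7*x*log(7)


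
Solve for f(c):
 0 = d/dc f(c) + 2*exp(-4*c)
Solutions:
 f(c) = C1 + exp(-4*c)/2


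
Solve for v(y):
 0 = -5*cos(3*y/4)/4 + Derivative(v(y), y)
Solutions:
 v(y) = C1 + 5*sin(3*y/4)/3


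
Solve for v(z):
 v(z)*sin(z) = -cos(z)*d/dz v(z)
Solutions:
 v(z) = C1*cos(z)


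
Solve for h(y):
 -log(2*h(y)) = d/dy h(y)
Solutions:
 Integral(1/(log(_y) + log(2)), (_y, h(y))) = C1 - y


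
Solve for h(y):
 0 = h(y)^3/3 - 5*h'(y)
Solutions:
 h(y) = -sqrt(30)*sqrt(-1/(C1 + y))/2
 h(y) = sqrt(30)*sqrt(-1/(C1 + y))/2


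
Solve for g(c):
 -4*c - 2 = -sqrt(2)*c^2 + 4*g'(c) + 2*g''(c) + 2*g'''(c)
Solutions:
 g(c) = C1 + sqrt(2)*c^3/12 - c^2/2 - sqrt(2)*c^2/8 - sqrt(2)*c/8 + (C2*sin(sqrt(7)*c/2) + C3*cos(sqrt(7)*c/2))*exp(-c/2)


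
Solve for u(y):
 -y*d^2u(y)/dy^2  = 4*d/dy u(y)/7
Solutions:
 u(y) = C1 + C2*y^(3/7)


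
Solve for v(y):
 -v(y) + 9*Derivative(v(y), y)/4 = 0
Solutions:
 v(y) = C1*exp(4*y/9)


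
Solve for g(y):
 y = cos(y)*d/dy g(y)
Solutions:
 g(y) = C1 + Integral(y/cos(y), y)


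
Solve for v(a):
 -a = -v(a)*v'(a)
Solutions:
 v(a) = -sqrt(C1 + a^2)
 v(a) = sqrt(C1 + a^2)


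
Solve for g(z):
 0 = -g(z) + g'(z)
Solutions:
 g(z) = C1*exp(z)


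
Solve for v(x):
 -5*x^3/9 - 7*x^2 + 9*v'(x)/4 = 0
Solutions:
 v(x) = C1 + 5*x^4/81 + 28*x^3/27


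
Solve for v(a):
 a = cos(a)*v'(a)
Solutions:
 v(a) = C1 + Integral(a/cos(a), a)


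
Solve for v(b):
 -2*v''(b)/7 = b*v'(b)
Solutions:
 v(b) = C1 + C2*erf(sqrt(7)*b/2)


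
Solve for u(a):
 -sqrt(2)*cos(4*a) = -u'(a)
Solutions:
 u(a) = C1 + sqrt(2)*sin(4*a)/4


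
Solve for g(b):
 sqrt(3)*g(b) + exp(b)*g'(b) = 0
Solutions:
 g(b) = C1*exp(sqrt(3)*exp(-b))


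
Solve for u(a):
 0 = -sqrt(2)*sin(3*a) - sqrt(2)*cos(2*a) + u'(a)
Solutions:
 u(a) = C1 + sqrt(2)*sin(2*a)/2 - sqrt(2)*cos(3*a)/3


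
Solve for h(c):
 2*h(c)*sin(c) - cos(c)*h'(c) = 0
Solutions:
 h(c) = C1/cos(c)^2


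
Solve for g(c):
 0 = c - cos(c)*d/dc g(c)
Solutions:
 g(c) = C1 + Integral(c/cos(c), c)


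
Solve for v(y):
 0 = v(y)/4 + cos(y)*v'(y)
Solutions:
 v(y) = C1*(sin(y) - 1)^(1/8)/(sin(y) + 1)^(1/8)


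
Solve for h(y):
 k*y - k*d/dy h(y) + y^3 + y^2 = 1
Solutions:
 h(y) = C1 + y^2/2 + y^4/(4*k) + y^3/(3*k) - y/k


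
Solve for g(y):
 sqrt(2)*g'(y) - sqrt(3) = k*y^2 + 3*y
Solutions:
 g(y) = C1 + sqrt(2)*k*y^3/6 + 3*sqrt(2)*y^2/4 + sqrt(6)*y/2


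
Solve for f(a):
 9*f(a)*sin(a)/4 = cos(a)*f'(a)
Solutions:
 f(a) = C1/cos(a)^(9/4)


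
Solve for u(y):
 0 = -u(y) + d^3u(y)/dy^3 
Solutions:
 u(y) = C3*exp(y) + (C1*sin(sqrt(3)*y/2) + C2*cos(sqrt(3)*y/2))*exp(-y/2)


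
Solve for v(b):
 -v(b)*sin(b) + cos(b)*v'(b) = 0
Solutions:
 v(b) = C1/cos(b)


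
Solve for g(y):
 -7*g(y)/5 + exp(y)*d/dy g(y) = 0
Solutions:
 g(y) = C1*exp(-7*exp(-y)/5)


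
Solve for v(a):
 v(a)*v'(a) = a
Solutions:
 v(a) = -sqrt(C1 + a^2)
 v(a) = sqrt(C1 + a^2)


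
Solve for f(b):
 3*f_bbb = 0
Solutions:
 f(b) = C1 + C2*b + C3*b^2


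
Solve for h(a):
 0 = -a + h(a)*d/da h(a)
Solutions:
 h(a) = -sqrt(C1 + a^2)
 h(a) = sqrt(C1 + a^2)


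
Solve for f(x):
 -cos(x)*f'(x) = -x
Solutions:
 f(x) = C1 + Integral(x/cos(x), x)


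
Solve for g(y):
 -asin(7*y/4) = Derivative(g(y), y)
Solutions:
 g(y) = C1 - y*asin(7*y/4) - sqrt(16 - 49*y^2)/7


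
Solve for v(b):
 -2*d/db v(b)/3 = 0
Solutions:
 v(b) = C1


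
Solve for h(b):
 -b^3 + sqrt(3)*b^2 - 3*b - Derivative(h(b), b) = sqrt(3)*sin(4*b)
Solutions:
 h(b) = C1 - b^4/4 + sqrt(3)*b^3/3 - 3*b^2/2 + sqrt(3)*cos(4*b)/4


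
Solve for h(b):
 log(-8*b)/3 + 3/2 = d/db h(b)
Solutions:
 h(b) = C1 + b*log(-b)/3 + b*(log(2) + 7/6)


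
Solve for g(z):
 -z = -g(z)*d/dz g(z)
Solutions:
 g(z) = -sqrt(C1 + z^2)
 g(z) = sqrt(C1 + z^2)


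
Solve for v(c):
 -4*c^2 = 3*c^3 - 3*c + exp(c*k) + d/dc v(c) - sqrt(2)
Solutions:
 v(c) = C1 - 3*c^4/4 - 4*c^3/3 + 3*c^2/2 + sqrt(2)*c - exp(c*k)/k


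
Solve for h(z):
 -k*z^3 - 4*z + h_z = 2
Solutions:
 h(z) = C1 + k*z^4/4 + 2*z^2 + 2*z


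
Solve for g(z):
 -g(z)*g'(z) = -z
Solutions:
 g(z) = -sqrt(C1 + z^2)
 g(z) = sqrt(C1 + z^2)


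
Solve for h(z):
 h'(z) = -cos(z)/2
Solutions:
 h(z) = C1 - sin(z)/2


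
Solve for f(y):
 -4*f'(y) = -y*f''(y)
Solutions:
 f(y) = C1 + C2*y^5


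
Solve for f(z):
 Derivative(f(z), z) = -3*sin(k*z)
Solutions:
 f(z) = C1 + 3*cos(k*z)/k


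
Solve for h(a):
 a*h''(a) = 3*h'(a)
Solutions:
 h(a) = C1 + C2*a^4


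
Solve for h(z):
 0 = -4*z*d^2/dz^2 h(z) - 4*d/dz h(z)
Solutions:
 h(z) = C1 + C2*log(z)


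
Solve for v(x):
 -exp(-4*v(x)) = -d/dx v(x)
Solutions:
 v(x) = log(-I*(C1 + 4*x)^(1/4))
 v(x) = log(I*(C1 + 4*x)^(1/4))
 v(x) = log(-(C1 + 4*x)^(1/4))
 v(x) = log(C1 + 4*x)/4


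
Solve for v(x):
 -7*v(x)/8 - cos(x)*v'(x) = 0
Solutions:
 v(x) = C1*(sin(x) - 1)^(7/16)/(sin(x) + 1)^(7/16)


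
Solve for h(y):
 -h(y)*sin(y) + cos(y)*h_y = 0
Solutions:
 h(y) = C1/cos(y)


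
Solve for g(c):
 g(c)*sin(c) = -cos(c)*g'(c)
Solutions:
 g(c) = C1*cos(c)


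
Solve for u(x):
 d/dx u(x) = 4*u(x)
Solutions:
 u(x) = C1*exp(4*x)


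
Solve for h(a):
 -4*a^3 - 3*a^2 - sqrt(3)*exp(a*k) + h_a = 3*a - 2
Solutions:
 h(a) = C1 + a^4 + a^3 + 3*a^2/2 - 2*a + sqrt(3)*exp(a*k)/k


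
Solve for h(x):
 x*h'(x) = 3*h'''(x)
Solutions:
 h(x) = C1 + Integral(C2*airyai(3^(2/3)*x/3) + C3*airybi(3^(2/3)*x/3), x)


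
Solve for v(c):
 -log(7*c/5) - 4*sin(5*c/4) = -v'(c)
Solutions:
 v(c) = C1 + c*log(c) - c*log(5) - c + c*log(7) - 16*cos(5*c/4)/5


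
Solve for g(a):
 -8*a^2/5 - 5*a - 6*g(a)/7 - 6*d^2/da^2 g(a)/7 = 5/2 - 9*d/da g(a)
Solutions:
 g(a) = C1*exp(a*(21 - 5*sqrt(17))/4) + C2*exp(a*(5*sqrt(17) + 21)/4) - 28*a^2/15 - 1351*a/30 - 14161/30


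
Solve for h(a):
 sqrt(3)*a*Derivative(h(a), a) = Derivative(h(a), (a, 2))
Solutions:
 h(a) = C1 + C2*erfi(sqrt(2)*3^(1/4)*a/2)


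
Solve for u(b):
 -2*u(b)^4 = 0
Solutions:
 u(b) = 0


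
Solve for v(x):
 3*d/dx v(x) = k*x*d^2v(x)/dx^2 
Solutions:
 v(x) = C1 + x^(((re(k) + 3)*re(k) + im(k)^2)/(re(k)^2 + im(k)^2))*(C2*sin(3*log(x)*Abs(im(k))/(re(k)^2 + im(k)^2)) + C3*cos(3*log(x)*im(k)/(re(k)^2 + im(k)^2)))


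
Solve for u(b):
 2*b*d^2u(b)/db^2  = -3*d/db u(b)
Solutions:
 u(b) = C1 + C2/sqrt(b)


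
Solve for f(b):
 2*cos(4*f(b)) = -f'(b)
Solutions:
 f(b) = -asin((C1 + exp(16*b))/(C1 - exp(16*b)))/4 + pi/4
 f(b) = asin((C1 + exp(16*b))/(C1 - exp(16*b)))/4


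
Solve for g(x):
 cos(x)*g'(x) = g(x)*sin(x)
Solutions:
 g(x) = C1/cos(x)


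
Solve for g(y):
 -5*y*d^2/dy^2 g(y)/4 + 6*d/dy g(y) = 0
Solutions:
 g(y) = C1 + C2*y^(29/5)


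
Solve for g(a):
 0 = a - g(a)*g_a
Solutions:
 g(a) = -sqrt(C1 + a^2)
 g(a) = sqrt(C1 + a^2)


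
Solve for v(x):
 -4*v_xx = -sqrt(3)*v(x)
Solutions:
 v(x) = C1*exp(-3^(1/4)*x/2) + C2*exp(3^(1/4)*x/2)


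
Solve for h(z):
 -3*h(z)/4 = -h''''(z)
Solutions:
 h(z) = C1*exp(-sqrt(2)*3^(1/4)*z/2) + C2*exp(sqrt(2)*3^(1/4)*z/2) + C3*sin(sqrt(2)*3^(1/4)*z/2) + C4*cos(sqrt(2)*3^(1/4)*z/2)


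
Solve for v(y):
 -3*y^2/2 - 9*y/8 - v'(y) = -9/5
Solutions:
 v(y) = C1 - y^3/2 - 9*y^2/16 + 9*y/5


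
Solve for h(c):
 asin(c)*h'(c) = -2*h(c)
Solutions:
 h(c) = C1*exp(-2*Integral(1/asin(c), c))


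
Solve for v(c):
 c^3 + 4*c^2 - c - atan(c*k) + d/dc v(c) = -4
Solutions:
 v(c) = C1 - c^4/4 - 4*c^3/3 + c^2/2 - 4*c + Piecewise((c*atan(c*k) - log(c^2*k^2 + 1)/(2*k), Ne(k, 0)), (0, True))


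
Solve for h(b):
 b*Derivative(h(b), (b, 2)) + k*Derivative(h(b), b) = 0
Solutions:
 h(b) = C1 + b^(1 - re(k))*(C2*sin(log(b)*Abs(im(k))) + C3*cos(log(b)*im(k)))


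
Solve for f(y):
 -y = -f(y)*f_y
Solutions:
 f(y) = -sqrt(C1 + y^2)
 f(y) = sqrt(C1 + y^2)


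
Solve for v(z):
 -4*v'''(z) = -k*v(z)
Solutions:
 v(z) = C1*exp(2^(1/3)*k^(1/3)*z/2) + C2*exp(2^(1/3)*k^(1/3)*z*(-1 + sqrt(3)*I)/4) + C3*exp(-2^(1/3)*k^(1/3)*z*(1 + sqrt(3)*I)/4)


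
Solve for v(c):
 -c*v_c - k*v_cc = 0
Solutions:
 v(c) = C1 + C2*sqrt(k)*erf(sqrt(2)*c*sqrt(1/k)/2)


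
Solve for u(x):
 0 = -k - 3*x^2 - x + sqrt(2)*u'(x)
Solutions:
 u(x) = C1 + sqrt(2)*k*x/2 + sqrt(2)*x^3/2 + sqrt(2)*x^2/4


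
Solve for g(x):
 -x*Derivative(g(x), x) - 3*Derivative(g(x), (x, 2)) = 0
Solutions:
 g(x) = C1 + C2*erf(sqrt(6)*x/6)


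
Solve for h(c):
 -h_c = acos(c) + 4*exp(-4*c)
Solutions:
 h(c) = C1 - c*acos(c) + sqrt(1 - c^2) + exp(-4*c)


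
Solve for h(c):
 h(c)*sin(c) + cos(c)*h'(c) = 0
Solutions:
 h(c) = C1*cos(c)


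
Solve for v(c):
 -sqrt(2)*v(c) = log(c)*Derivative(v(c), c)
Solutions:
 v(c) = C1*exp(-sqrt(2)*li(c))


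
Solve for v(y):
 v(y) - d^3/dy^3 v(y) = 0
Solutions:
 v(y) = C3*exp(y) + (C1*sin(sqrt(3)*y/2) + C2*cos(sqrt(3)*y/2))*exp(-y/2)


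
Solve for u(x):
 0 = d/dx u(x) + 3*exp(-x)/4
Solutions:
 u(x) = C1 + 3*exp(-x)/4


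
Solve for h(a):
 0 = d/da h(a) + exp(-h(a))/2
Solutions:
 h(a) = log(C1 - a/2)


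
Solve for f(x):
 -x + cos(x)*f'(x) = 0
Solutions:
 f(x) = C1 + Integral(x/cos(x), x)


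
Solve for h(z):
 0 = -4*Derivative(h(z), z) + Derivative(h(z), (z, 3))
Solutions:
 h(z) = C1 + C2*exp(-2*z) + C3*exp(2*z)


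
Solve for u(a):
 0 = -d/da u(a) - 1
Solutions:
 u(a) = C1 - a


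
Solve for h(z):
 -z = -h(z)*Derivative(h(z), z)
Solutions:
 h(z) = -sqrt(C1 + z^2)
 h(z) = sqrt(C1 + z^2)


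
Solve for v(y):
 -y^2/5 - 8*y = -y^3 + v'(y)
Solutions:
 v(y) = C1 + y^4/4 - y^3/15 - 4*y^2


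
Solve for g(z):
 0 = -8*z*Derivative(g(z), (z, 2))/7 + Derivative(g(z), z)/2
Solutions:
 g(z) = C1 + C2*z^(23/16)


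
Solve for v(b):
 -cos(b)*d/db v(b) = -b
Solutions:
 v(b) = C1 + Integral(b/cos(b), b)


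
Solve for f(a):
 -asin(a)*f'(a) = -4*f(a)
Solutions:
 f(a) = C1*exp(4*Integral(1/asin(a), a))


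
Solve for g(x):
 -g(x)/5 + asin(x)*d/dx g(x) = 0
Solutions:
 g(x) = C1*exp(Integral(1/asin(x), x)/5)


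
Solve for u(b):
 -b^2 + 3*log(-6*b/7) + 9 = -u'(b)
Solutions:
 u(b) = C1 + b^3/3 - 3*b*log(-b) + 3*b*(-2 - log(6) + log(7))


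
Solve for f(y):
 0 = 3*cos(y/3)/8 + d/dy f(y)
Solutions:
 f(y) = C1 - 9*sin(y/3)/8


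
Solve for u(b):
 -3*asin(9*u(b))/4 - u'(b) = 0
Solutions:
 Integral(1/asin(9*_y), (_y, u(b))) = C1 - 3*b/4


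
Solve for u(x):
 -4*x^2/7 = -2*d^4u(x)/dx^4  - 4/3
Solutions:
 u(x) = C1 + C2*x + C3*x^2 + C4*x^3 + x^6/1260 - x^4/36


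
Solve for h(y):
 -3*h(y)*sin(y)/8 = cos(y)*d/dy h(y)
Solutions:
 h(y) = C1*cos(y)^(3/8)


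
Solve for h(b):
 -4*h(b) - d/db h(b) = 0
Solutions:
 h(b) = C1*exp(-4*b)


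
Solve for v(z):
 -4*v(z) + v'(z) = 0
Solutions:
 v(z) = C1*exp(4*z)


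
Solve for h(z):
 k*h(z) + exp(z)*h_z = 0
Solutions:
 h(z) = C1*exp(k*exp(-z))


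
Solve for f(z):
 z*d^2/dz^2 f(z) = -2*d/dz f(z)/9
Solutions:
 f(z) = C1 + C2*z^(7/9)


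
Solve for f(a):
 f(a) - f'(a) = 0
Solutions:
 f(a) = C1*exp(a)


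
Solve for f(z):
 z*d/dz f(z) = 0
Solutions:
 f(z) = C1


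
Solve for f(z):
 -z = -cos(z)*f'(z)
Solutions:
 f(z) = C1 + Integral(z/cos(z), z)


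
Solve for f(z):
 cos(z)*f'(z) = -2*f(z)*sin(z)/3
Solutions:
 f(z) = C1*cos(z)^(2/3)


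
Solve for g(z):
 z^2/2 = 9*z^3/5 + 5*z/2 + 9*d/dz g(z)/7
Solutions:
 g(z) = C1 - 7*z^4/20 + 7*z^3/54 - 35*z^2/36


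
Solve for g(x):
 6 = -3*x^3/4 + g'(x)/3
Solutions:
 g(x) = C1 + 9*x^4/16 + 18*x


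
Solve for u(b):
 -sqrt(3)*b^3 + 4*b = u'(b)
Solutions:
 u(b) = C1 - sqrt(3)*b^4/4 + 2*b^2


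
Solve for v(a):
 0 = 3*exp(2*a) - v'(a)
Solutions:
 v(a) = C1 + 3*exp(2*a)/2


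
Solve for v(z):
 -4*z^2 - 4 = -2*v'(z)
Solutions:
 v(z) = C1 + 2*z^3/3 + 2*z


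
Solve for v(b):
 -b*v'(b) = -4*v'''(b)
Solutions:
 v(b) = C1 + Integral(C2*airyai(2^(1/3)*b/2) + C3*airybi(2^(1/3)*b/2), b)


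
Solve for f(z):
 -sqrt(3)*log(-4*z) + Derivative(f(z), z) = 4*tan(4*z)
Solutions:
 f(z) = C1 + sqrt(3)*z*(log(-z) - 1) + 2*sqrt(3)*z*log(2) - log(cos(4*z))


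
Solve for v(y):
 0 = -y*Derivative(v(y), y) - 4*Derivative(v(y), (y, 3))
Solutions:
 v(y) = C1 + Integral(C2*airyai(-2^(1/3)*y/2) + C3*airybi(-2^(1/3)*y/2), y)


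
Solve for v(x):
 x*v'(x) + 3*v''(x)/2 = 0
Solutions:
 v(x) = C1 + C2*erf(sqrt(3)*x/3)


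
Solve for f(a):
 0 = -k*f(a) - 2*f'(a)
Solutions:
 f(a) = C1*exp(-a*k/2)


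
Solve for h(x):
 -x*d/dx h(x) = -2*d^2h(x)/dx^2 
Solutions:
 h(x) = C1 + C2*erfi(x/2)


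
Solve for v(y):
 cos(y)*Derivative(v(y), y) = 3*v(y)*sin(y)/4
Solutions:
 v(y) = C1/cos(y)^(3/4)


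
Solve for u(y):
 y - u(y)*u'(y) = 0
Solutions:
 u(y) = -sqrt(C1 + y^2)
 u(y) = sqrt(C1 + y^2)


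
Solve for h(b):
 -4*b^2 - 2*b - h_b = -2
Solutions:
 h(b) = C1 - 4*b^3/3 - b^2 + 2*b


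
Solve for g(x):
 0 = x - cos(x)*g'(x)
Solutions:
 g(x) = C1 + Integral(x/cos(x), x)


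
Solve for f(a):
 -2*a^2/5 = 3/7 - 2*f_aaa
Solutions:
 f(a) = C1 + C2*a + C3*a^2 + a^5/300 + a^3/28
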